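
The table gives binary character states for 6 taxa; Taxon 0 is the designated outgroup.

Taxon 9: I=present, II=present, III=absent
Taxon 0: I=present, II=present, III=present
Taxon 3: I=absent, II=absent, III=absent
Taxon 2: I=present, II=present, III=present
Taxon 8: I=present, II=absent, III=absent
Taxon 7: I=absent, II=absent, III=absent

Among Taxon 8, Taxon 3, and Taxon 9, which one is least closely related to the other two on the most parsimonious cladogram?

The outgroup has state 'present' for every character, so 'absent' is the derived state throughout.
I: derived state 'absent' in Taxon 3 and Taxon 7 only — synapomorphy for {Taxon 3, Taxon 7}.
II (derived state 'absent') is shared by Taxon 3, Taxon 7, and Taxon 8 — a synapomorphy uniting that clade.
Only Taxon 3, Taxon 7, Taxon 8, and Taxon 9 show the derived state 'absent' for III, supporting them as a clade.
Most parsimonious ingroup topology: (((Taxon 8,(Taxon 3,Taxon 7)),Taxon 9),Taxon 2).
Taxon 8 and Taxon 3 share a more recent common ancestor with each other than either does with Taxon 9, so Taxon 9 is the least closely related of the three.

Taxon 9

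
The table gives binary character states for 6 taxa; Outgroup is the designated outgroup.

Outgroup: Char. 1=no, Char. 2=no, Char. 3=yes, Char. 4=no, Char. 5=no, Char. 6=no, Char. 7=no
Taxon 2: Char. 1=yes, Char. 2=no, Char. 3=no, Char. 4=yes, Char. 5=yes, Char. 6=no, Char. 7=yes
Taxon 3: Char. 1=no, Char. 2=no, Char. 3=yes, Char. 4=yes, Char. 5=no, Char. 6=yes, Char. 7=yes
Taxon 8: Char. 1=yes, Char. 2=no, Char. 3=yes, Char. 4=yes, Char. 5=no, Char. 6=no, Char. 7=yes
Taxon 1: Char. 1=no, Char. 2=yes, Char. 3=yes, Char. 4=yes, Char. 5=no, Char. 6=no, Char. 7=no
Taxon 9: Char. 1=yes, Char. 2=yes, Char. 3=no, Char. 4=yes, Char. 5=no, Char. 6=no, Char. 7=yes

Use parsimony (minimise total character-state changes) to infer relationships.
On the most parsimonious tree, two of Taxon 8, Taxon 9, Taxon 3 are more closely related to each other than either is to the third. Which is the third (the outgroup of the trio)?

Taxon 3

Character polarity is set by the outgroup: the derived state is whichever differs from the outgroup's state, so for Char. 3 the derived state is 'no', and for the remaining characters it is 'yes'.
Only Taxon 2, Taxon 8, and Taxon 9 show the derived state 'yes' for Char. 1, supporting them as a clade.
Char. 2 groups Taxon 1 and Taxon 9, which is incompatible with the clades supported by the remaining characters; treating it as convergent (homoplasy) costs fewer steps than any alternative tree.
Only Taxon 2 and Taxon 9 show the derived state 'no' for Char. 3, supporting them as a clade.
All ingroup taxa share the derived state 'yes' for Char. 4; it defines the ingroup but does not resolve relationships within it.
Char. 5: derived state 'yes' in Taxon 2 only — an autapomorphy, so it tells us nothing about relationships among taxa.
Char. 6 (derived state 'yes') is unique to Taxon 3 (autapomorphy; uninformative for grouping).
Only Taxon 2, Taxon 3, Taxon 8, and Taxon 9 show the derived state 'yes' for Char. 7, supporting them as a clade.
Most parsimonious ingroup topology: ((((Taxon 2,Taxon 9),Taxon 8),Taxon 3),Taxon 1).
Taxon 9 and Taxon 8 share a more recent common ancestor with each other than either does with Taxon 3, so Taxon 3 is the least closely related of the three.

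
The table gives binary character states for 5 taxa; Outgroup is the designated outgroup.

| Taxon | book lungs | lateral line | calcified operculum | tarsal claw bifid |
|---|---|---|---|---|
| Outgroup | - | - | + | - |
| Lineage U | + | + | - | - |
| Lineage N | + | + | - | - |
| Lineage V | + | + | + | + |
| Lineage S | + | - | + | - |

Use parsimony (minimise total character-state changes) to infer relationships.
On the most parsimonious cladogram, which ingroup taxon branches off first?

Character polarity is set by the outgroup: the derived state is whichever differs from the outgroup's state, so for calcified operculum the derived state is '-', and for the remaining characters it is '+'.
All ingroup taxa share the derived state '+' for book lungs; it defines the ingroup but does not resolve relationships within it.
lateral line (derived state '+') is shared by Lineage N, Lineage U, and Lineage V — a synapomorphy uniting that clade.
Only Lineage N and Lineage U show the derived state '-' for calcified operculum, supporting them as a clade.
tarsal claw bifid (derived state '+') is unique to Lineage V (autapomorphy; uninformative for grouping).
Most parsimonious ingroup topology: (((Lineage U,Lineage N),Lineage V),Lineage S).
Lineage S is sister to the clade containing all other ingroup taxa, so it is the earliest-diverging (most basal) ingroup lineage.

Lineage S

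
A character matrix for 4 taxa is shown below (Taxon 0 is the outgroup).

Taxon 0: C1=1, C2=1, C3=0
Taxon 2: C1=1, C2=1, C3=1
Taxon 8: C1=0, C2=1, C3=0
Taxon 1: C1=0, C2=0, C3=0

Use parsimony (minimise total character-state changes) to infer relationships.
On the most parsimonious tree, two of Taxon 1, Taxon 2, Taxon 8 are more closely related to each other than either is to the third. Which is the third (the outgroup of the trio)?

Character polarity is set by the outgroup: the derived state is whichever differs from the outgroup's state, so for C1, C2 the derived state is '0', and for the remaining characters it is '1'.
Only Taxon 1 and Taxon 8 show the derived state '0' for C1, supporting them as a clade.
C2 (derived state '0') is unique to Taxon 1 (autapomorphy; uninformative for grouping).
C3 (derived state '1') is unique to Taxon 2 (autapomorphy; uninformative for grouping).
Most parsimonious ingroup topology: (Taxon 2,(Taxon 8,Taxon 1)).
Taxon 8 and Taxon 1 share a more recent common ancestor with each other than either does with Taxon 2, so Taxon 2 is the least closely related of the three.

Taxon 2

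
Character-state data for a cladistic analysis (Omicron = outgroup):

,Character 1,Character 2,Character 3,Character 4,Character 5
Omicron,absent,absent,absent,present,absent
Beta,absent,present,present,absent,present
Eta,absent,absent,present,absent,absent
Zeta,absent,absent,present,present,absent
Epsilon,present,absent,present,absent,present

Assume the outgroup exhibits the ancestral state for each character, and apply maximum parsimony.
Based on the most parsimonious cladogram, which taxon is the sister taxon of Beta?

Epsilon

Character polarity is set by the outgroup: the derived state is whichever differs from the outgroup's state, so for Character 4 the derived state is 'absent', and for the remaining characters it is 'present'.
Character 1: derived state 'present' in Epsilon only — an autapomorphy, so it tells us nothing about relationships among taxa.
Character 2: derived state 'present' in Beta only — an autapomorphy, so it tells us nothing about relationships among taxa.
All ingroup taxa share the derived state 'present' for Character 3; it defines the ingroup but does not resolve relationships within it.
Character 4 (derived state 'absent') is shared by Beta, Epsilon, and Eta — a synapomorphy uniting that clade.
Only Beta and Epsilon show the derived state 'present' for Character 5, supporting them as a clade.
Most parsimonious ingroup topology: (((Beta,Epsilon),Eta),Zeta).
Beta and Epsilon form a cherry on this tree, so they are sister taxa.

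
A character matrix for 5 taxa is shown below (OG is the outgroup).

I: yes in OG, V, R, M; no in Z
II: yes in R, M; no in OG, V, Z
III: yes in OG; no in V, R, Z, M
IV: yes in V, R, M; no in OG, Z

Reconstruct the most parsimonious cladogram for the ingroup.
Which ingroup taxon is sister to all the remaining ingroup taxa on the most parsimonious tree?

Character polarity is set by the outgroup: the derived state is whichever differs from the outgroup's state, so for I, III the derived state is 'no', and for the remaining characters it is 'yes'.
I (derived state 'no') is unique to Z (autapomorphy; uninformative for grouping).
II: derived state 'yes' in M and R only — synapomorphy for {M, R}.
III (derived state 'no') is shared by all ingroup taxa — unites the whole ingroup.
IV (derived state 'yes') is shared by M, R, and V — a synapomorphy uniting that clade.
Most parsimonious ingroup topology: ((V,(R,M)),Z).
Z is sister to the clade containing all other ingroup taxa, so it is the earliest-diverging (most basal) ingroup lineage.

Z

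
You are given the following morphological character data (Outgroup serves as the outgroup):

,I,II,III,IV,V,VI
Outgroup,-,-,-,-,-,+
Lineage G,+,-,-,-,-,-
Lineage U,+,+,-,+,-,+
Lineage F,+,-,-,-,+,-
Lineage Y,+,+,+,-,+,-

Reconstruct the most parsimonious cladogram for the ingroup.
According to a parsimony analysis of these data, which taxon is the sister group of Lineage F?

Character polarity is set by the outgroup: the derived state is whichever differs from the outgroup's state, so for VI the derived state is '-', and for the remaining characters it is '+'.
I (derived state '+') is shared by all ingroup taxa — unites the whole ingroup.
II (state '+') occurs in Lineage U and Lineage Y but conflicts with the nesting implied by the other characters — most parsimoniously interpreted as homoplasy.
III: derived state '+' in Lineage Y only — an autapomorphy, so it tells us nothing about relationships among taxa.
IV (derived state '+') is unique to Lineage U (autapomorphy; uninformative for grouping).
Only Lineage F and Lineage Y show the derived state '+' for V, supporting them as a clade.
VI (derived state '-') is shared by Lineage F, Lineage G, and Lineage Y — a synapomorphy uniting that clade.
Most parsimonious ingroup topology: ((Lineage G,(Lineage F,Lineage Y)),Lineage U).
Lineage F and Lineage Y form a cherry on this tree, so they are sister taxa.

Lineage Y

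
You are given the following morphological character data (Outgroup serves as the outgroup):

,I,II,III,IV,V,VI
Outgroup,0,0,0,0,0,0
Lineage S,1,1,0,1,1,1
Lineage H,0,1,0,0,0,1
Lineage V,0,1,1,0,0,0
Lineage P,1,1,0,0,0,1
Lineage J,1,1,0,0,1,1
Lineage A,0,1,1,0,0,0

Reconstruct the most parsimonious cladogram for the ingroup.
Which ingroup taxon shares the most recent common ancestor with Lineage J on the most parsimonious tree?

The outgroup has state '0' for every character, so '1' is the derived state throughout.
I (derived state '1') is shared by Lineage J, Lineage P, and Lineage S — a synapomorphy uniting that clade.
II (derived state '1') is shared by all ingroup taxa — unites the whole ingroup.
Only Lineage A and Lineage V show the derived state '1' for III, supporting them as a clade.
IV (derived state '1') is unique to Lineage S (autapomorphy; uninformative for grouping).
V (derived state '1') is shared by Lineage J and Lineage S — a synapomorphy uniting that clade.
VI (derived state '1') is shared by Lineage H, Lineage J, Lineage P, and Lineage S — a synapomorphy uniting that clade.
Most parsimonious ingroup topology: ((((Lineage S,Lineage J),Lineage P),Lineage H),(Lineage V,Lineage A)).
Lineage J and Lineage S form a cherry on this tree, so they are sister taxa.

Lineage S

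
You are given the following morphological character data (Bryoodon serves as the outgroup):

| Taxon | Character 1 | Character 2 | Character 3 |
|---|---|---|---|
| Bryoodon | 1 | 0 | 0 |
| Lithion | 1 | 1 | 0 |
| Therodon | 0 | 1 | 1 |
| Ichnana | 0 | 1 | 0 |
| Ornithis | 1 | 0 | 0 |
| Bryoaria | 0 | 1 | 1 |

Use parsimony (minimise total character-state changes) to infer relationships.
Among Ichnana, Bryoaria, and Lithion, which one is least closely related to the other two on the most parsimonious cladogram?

Lithion

Character polarity is set by the outgroup: the derived state is whichever differs from the outgroup's state, so for Character 1 the derived state is '0', and for the remaining characters it is '1'.
Only Bryoaria, Ichnana, and Therodon show the derived state '0' for Character 1, supporting them as a clade.
Character 2 (derived state '1') is shared by Bryoaria, Ichnana, Lithion, and Therodon — a synapomorphy uniting that clade.
Only Bryoaria and Therodon show the derived state '1' for Character 3, supporting them as a clade.
Most parsimonious ingroup topology: ((Lithion,((Therodon,Bryoaria),Ichnana)),Ornithis).
Bryoaria and Ichnana share a more recent common ancestor with each other than either does with Lithion, so Lithion is the least closely related of the three.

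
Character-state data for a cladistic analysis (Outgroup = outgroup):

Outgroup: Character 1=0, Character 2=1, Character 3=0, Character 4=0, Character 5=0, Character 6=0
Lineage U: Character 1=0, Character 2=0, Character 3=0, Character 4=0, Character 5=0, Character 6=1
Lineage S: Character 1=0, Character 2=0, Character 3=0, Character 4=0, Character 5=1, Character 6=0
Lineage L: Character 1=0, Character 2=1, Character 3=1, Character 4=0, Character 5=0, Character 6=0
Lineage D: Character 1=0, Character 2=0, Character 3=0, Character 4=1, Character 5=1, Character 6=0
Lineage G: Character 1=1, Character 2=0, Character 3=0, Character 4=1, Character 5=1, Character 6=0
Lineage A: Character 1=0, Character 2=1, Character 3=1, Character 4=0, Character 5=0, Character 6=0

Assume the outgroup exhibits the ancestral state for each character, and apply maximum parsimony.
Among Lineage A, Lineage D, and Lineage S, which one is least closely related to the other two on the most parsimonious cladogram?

Character polarity is set by the outgroup: the derived state is whichever differs from the outgroup's state, so for Character 2 the derived state is '0', and for the remaining characters it is '1'.
Character 1: derived state '1' in Lineage G only — an autapomorphy, so it tells us nothing about relationships among taxa.
Only Lineage D, Lineage G, Lineage S, and Lineage U show the derived state '0' for Character 2, supporting them as a clade.
Character 3: derived state '1' in Lineage A and Lineage L only — synapomorphy for {Lineage A, Lineage L}.
Character 4 (derived state '1') is shared by Lineage D and Lineage G — a synapomorphy uniting that clade.
Character 5: derived state '1' in Lineage D, Lineage G, and Lineage S only — synapomorphy for {Lineage D, Lineage G, Lineage S}.
Character 6: derived state '1' in Lineage U only — an autapomorphy, so it tells us nothing about relationships among taxa.
Most parsimonious ingroup topology: ((Lineage U,(Lineage S,(Lineage D,Lineage G))),(Lineage L,Lineage A)).
Lineage S and Lineage D share a more recent common ancestor with each other than either does with Lineage A, so Lineage A is the least closely related of the three.

Lineage A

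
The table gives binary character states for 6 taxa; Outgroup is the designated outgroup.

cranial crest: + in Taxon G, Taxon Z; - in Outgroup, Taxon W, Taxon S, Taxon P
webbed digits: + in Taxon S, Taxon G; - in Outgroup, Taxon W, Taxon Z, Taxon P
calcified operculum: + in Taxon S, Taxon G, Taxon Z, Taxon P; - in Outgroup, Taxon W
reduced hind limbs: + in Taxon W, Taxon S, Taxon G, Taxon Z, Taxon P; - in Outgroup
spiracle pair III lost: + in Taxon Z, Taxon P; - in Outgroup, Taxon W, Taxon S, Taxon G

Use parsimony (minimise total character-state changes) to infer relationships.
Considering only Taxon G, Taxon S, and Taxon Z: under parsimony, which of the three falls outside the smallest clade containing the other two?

Taxon Z

The outgroup has state '-' for every character, so '+' is the derived state throughout.
cranial crest groups Taxon G and Taxon Z, which is incompatible with the clades supported by the remaining characters; treating it as convergent (homoplasy) costs fewer steps than any alternative tree.
Only Taxon G and Taxon S show the derived state '+' for webbed digits, supporting them as a clade.
Only Taxon G, Taxon P, Taxon S, and Taxon Z show the derived state '+' for calcified operculum, supporting them as a clade.
All ingroup taxa share the derived state '+' for reduced hind limbs; it defines the ingroup but does not resolve relationships within it.
Only Taxon P and Taxon Z show the derived state '+' for spiracle pair III lost, supporting them as a clade.
Most parsimonious ingroup topology: (Taxon W,((Taxon S,Taxon G),(Taxon Z,Taxon P))).
Taxon G and Taxon S share a more recent common ancestor with each other than either does with Taxon Z, so Taxon Z is the least closely related of the three.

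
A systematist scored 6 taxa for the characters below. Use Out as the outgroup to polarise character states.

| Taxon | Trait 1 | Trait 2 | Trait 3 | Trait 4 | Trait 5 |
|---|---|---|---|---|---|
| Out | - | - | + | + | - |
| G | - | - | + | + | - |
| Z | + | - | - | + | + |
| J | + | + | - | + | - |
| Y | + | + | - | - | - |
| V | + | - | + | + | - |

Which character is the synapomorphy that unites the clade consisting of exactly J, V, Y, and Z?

Character polarity is set by the outgroup: the derived state is whichever differs from the outgroup's state, so for Trait 3, Trait 4 the derived state is '-', and for the remaining characters it is '+'.
Only J, V, Y, and Z show the derived state '+' for Trait 1, supporting them as a clade.
Trait 2 (derived state '+') is shared by J and Y — a synapomorphy uniting that clade.
Trait 3: derived state '-' in J, Y, and Z only — synapomorphy for {J, Y, Z}.
Trait 4 (derived state '-') is unique to Y (autapomorphy; uninformative for grouping).
Trait 5: derived state '+' in Z only — an autapomorphy, so it tells us nothing about relationships among taxa.
Most parsimonious ingroup topology: (G,((Z,(J,Y)),V)).
The clade {J, V, Y, Z} is supported by Trait 1: its derived state '+' occurs in exactly those taxa and in no other taxon (including the outgroup).

Trait 1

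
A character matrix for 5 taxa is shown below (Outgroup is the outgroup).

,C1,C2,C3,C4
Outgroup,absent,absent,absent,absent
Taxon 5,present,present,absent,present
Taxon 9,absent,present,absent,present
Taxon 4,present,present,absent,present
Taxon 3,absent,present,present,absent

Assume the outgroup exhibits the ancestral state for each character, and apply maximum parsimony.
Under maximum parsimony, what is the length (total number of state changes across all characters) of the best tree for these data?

The outgroup has state 'absent' for every character, so 'present' is the derived state throughout.
C1: derived state 'present' in Taxon 4 and Taxon 5 only — synapomorphy for {Taxon 4, Taxon 5}.
All ingroup taxa share the derived state 'present' for C2; it defines the ingroup but does not resolve relationships within it.
C3 (derived state 'present') is unique to Taxon 3 (autapomorphy; uninformative for grouping).
C4 (derived state 'present') is shared by Taxon 4, Taxon 5, and Taxon 9 — a synapomorphy uniting that clade.
Most parsimonious ingroup topology: (((Taxon 5,Taxon 4),Taxon 9),Taxon 3).
Changes per character on this tree: C1: 1; C2: 1; C3: 1; C4: 1.
Total = 4.

4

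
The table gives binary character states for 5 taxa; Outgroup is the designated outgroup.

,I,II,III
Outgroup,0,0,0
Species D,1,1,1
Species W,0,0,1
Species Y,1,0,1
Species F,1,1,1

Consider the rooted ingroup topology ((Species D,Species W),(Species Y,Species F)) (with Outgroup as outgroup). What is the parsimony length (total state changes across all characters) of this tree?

5

Map each character onto ((Species D,Species W),(Species Y,Species F)) (rooted by Outgroup) and count the minimum state changes it requires (Fitch parsimony):
I: 2; II: 2; III: 1.
Total tree length = 5.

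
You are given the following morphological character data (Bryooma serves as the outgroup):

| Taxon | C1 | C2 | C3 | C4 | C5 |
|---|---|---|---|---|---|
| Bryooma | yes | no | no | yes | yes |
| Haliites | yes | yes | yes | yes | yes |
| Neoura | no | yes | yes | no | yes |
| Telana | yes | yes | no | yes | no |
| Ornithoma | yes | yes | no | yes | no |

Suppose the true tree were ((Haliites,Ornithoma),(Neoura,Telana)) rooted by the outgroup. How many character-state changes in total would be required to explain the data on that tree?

7

Map each character onto ((Haliites,Ornithoma),(Neoura,Telana)) (rooted by Bryooma) and count the minimum state changes it requires (Fitch parsimony):
C1: 1; C2: 1; C3: 2; C4: 1; C5: 2.
Total tree length = 7.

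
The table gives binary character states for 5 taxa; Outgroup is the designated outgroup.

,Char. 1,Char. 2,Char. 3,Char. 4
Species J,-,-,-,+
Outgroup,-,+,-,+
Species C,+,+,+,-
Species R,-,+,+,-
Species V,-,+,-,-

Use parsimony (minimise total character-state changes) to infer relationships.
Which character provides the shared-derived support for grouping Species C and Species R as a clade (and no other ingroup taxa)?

Character polarity is set by the outgroup: the derived state is whichever differs from the outgroup's state, so for Char. 2, Char. 4 the derived state is '-', and for the remaining characters it is '+'.
Char. 1 (derived state '+') is unique to Species C (autapomorphy; uninformative for grouping).
Char. 2 (derived state '-') is unique to Species J (autapomorphy; uninformative for grouping).
Only Species C and Species R show the derived state '+' for Char. 3, supporting them as a clade.
Char. 4: derived state '-' in Species C, Species R, and Species V only — synapomorphy for {Species C, Species R, Species V}.
Most parsimonious ingroup topology: (((Species C,Species R),Species V),Species J).
The clade {Species C, Species R} is supported by Char. 3: its derived state '+' occurs in exactly those taxa and in no other taxon (including the outgroup).

Char. 3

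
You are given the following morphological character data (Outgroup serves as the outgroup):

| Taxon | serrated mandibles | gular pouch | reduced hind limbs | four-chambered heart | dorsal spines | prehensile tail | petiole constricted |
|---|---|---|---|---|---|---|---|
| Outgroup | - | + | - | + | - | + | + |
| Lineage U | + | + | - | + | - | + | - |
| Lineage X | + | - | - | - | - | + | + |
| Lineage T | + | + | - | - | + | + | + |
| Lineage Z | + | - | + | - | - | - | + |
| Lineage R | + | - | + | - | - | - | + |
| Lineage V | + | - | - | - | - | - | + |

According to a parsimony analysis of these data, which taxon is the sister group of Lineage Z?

Character polarity is set by the outgroup: the derived state is whichever differs from the outgroup's state, so for gular pouch, four-chambered heart, prehensile tail, petiole constricted the derived state is '-', and for the remaining characters it is '+'.
serrated mandibles (derived state '+') is shared by all ingroup taxa — unites the whole ingroup.
gular pouch (derived state '-') is shared by Lineage R, Lineage V, Lineage X, and Lineage Z — a synapomorphy uniting that clade.
reduced hind limbs (derived state '+') is shared by Lineage R and Lineage Z — a synapomorphy uniting that clade.
four-chambered heart (derived state '-') is shared by Lineage R, Lineage T, Lineage V, Lineage X, and Lineage Z — a synapomorphy uniting that clade.
dorsal spines: derived state '+' in Lineage T only — an autapomorphy, so it tells us nothing about relationships among taxa.
prehensile tail (derived state '-') is shared by Lineage R, Lineage V, and Lineage Z — a synapomorphy uniting that clade.
petiole constricted: derived state '-' in Lineage U only — an autapomorphy, so it tells us nothing about relationships among taxa.
Most parsimonious ingroup topology: (Lineage U,((Lineage X,((Lineage Z,Lineage R),Lineage V)),Lineage T)).
Lineage Z and Lineage R form a cherry on this tree, so they are sister taxa.

Lineage R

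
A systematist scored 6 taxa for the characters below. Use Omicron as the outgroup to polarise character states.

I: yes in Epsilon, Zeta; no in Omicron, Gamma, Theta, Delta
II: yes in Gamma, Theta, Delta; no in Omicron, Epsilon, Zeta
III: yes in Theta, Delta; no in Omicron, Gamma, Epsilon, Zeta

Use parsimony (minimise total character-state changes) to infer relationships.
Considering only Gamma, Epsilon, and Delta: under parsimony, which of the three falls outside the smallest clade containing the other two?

Epsilon

The outgroup has state 'no' for every character, so 'yes' is the derived state throughout.
Only Epsilon and Zeta show the derived state 'yes' for I, supporting them as a clade.
II: derived state 'yes' in Delta, Gamma, and Theta only — synapomorphy for {Delta, Gamma, Theta}.
Only Delta and Theta show the derived state 'yes' for III, supporting them as a clade.
Most parsimonious ingroup topology: ((Gamma,(Theta,Delta)),(Epsilon,Zeta)).
Delta and Gamma share a more recent common ancestor with each other than either does with Epsilon, so Epsilon is the least closely related of the three.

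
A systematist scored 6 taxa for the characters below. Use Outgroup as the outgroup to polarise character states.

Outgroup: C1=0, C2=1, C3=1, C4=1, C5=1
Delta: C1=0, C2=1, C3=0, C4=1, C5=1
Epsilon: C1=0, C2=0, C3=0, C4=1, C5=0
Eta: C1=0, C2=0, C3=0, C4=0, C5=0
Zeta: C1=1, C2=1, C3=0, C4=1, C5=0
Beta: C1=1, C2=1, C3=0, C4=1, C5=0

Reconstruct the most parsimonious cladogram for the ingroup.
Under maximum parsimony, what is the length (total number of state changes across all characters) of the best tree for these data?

5

Character polarity is set by the outgroup: the derived state is whichever differs from the outgroup's state, so for C2, C3, C4, C5 the derived state is '0', and for the remaining characters it is '1'.
Only Beta and Zeta show the derived state '1' for C1, supporting them as a clade.
Only Epsilon and Eta show the derived state '0' for C2, supporting them as a clade.
C3 (derived state '0') is shared by all ingroup taxa — unites the whole ingroup.
C4: derived state '0' in Eta only — an autapomorphy, so it tells us nothing about relationships among taxa.
Only Beta, Epsilon, Eta, and Zeta show the derived state '0' for C5, supporting them as a clade.
Most parsimonious ingroup topology: (Delta,((Epsilon,Eta),(Zeta,Beta))).
Changes per character on this tree: C1: 1; C2: 1; C3: 1; C4: 1; C5: 1.
Total = 5.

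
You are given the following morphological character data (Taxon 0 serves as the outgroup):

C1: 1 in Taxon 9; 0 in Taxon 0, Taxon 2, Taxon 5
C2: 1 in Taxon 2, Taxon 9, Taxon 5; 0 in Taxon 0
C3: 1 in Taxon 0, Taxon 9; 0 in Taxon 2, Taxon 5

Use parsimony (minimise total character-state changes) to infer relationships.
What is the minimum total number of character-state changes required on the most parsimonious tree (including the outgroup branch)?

3

Character polarity is set by the outgroup: the derived state is whichever differs from the outgroup's state, so for C3 the derived state is '0', and for the remaining characters it is '1'.
C1 (derived state '1') is unique to Taxon 9 (autapomorphy; uninformative for grouping).
All ingroup taxa share the derived state '1' for C2; it defines the ingroup but does not resolve relationships within it.
C3: derived state '0' in Taxon 2 and Taxon 5 only — synapomorphy for {Taxon 2, Taxon 5}.
Most parsimonious ingroup topology: ((Taxon 2,Taxon 5),Taxon 9).
Changes per character on this tree: C1: 1; C2: 1; C3: 1.
Total = 3.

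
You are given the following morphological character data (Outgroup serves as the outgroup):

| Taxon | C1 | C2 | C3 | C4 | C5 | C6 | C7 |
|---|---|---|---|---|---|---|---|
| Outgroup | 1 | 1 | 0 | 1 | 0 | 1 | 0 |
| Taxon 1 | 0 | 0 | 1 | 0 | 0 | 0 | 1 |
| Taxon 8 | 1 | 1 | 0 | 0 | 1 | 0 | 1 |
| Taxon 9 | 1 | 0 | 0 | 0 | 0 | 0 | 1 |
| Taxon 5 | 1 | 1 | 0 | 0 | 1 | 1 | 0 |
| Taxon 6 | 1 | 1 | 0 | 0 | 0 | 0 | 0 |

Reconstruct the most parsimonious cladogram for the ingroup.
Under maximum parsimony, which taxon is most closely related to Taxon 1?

Taxon 9

Character polarity is set by the outgroup: the derived state is whichever differs from the outgroup's state, so for C1, C2, C4, C6 the derived state is '0', and for the remaining characters it is '1'.
C1: derived state '0' in Taxon 1 only — an autapomorphy, so it tells us nothing about relationships among taxa.
C2 (derived state '0') is shared by Taxon 1 and Taxon 9 — a synapomorphy uniting that clade.
C3: derived state '1' in Taxon 1 only — an autapomorphy, so it tells us nothing about relationships among taxa.
C4 (derived state '0') is shared by all ingroup taxa — unites the whole ingroup.
C5 groups Taxon 5 and Taxon 8, which is incompatible with the clades supported by the remaining characters; treating it as convergent (homoplasy) costs fewer steps than any alternative tree.
Only Taxon 1, Taxon 6, Taxon 8, and Taxon 9 show the derived state '0' for C6, supporting them as a clade.
C7: derived state '1' in Taxon 1, Taxon 8, and Taxon 9 only — synapomorphy for {Taxon 1, Taxon 8, Taxon 9}.
Most parsimonious ingroup topology: ((((Taxon 1,Taxon 9),Taxon 8),Taxon 6),Taxon 5).
Taxon 1 and Taxon 9 form a cherry on this tree, so they are sister taxa.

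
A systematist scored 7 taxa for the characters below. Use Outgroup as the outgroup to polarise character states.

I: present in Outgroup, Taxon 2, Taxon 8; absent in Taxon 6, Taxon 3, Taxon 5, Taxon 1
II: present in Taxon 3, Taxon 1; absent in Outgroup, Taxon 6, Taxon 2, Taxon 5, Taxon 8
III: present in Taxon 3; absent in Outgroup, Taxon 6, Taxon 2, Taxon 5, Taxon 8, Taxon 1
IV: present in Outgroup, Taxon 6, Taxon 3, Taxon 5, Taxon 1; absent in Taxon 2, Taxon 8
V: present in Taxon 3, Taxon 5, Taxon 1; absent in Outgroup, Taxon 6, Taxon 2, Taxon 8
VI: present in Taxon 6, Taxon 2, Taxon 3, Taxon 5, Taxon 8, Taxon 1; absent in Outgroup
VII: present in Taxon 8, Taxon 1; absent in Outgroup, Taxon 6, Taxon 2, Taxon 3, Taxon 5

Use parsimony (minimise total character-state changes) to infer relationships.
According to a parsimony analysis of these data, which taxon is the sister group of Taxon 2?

Taxon 8

Character polarity is set by the outgroup: the derived state is whichever differs from the outgroup's state, so for I, IV the derived state is 'absent', and for the remaining characters it is 'present'.
I: derived state 'absent' in Taxon 1, Taxon 3, Taxon 5, and Taxon 6 only — synapomorphy for {Taxon 1, Taxon 3, Taxon 5, Taxon 6}.
II (derived state 'present') is shared by Taxon 1 and Taxon 3 — a synapomorphy uniting that clade.
III: derived state 'present' in Taxon 3 only — an autapomorphy, so it tells us nothing about relationships among taxa.
IV (derived state 'absent') is shared by Taxon 2 and Taxon 8 — a synapomorphy uniting that clade.
V (derived state 'present') is shared by Taxon 1, Taxon 3, and Taxon 5 — a synapomorphy uniting that clade.
All ingroup taxa share the derived state 'present' for VI; it defines the ingroup but does not resolve relationships within it.
VII (state 'present') occurs in Taxon 1 and Taxon 8 but conflicts with the nesting implied by the other characters — most parsimoniously interpreted as homoplasy.
Most parsimonious ingroup topology: ((Taxon 6,((Taxon 3,Taxon 1),Taxon 5)),(Taxon 2,Taxon 8)).
Taxon 2 and Taxon 8 form a cherry on this tree, so they are sister taxa.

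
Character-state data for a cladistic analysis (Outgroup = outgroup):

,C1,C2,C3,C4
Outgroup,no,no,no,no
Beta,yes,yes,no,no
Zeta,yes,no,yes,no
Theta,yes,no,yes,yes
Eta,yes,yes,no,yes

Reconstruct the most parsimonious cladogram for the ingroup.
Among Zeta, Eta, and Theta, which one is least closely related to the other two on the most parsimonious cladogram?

Eta

The outgroup has state 'no' for every character, so 'yes' is the derived state throughout.
C1 (derived state 'yes') is shared by all ingroup taxa — unites the whole ingroup.
Only Beta and Eta show the derived state 'yes' for C2, supporting them as a clade.
C3 (derived state 'yes') is shared by Theta and Zeta — a synapomorphy uniting that clade.
C4 (state 'yes') occurs in Eta and Theta but conflicts with the nesting implied by the other characters — most parsimoniously interpreted as homoplasy.
Most parsimonious ingroup topology: ((Beta,Eta),(Zeta,Theta)).
Theta and Zeta share a more recent common ancestor with each other than either does with Eta, so Eta is the least closely related of the three.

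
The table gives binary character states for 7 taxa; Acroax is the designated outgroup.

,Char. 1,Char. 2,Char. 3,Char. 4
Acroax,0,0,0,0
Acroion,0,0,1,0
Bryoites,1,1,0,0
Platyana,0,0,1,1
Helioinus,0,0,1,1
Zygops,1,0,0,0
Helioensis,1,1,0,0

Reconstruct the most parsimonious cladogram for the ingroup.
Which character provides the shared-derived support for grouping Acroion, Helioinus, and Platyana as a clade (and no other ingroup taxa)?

The outgroup has state '0' for every character, so '1' is the derived state throughout.
Char. 1 (derived state '1') is shared by Bryoites, Helioensis, and Zygops — a synapomorphy uniting that clade.
Only Bryoites and Helioensis show the derived state '1' for Char. 2, supporting them as a clade.
Char. 3 (derived state '1') is shared by Acroion, Helioinus, and Platyana — a synapomorphy uniting that clade.
Only Helioinus and Platyana show the derived state '1' for Char. 4, supporting them as a clade.
Most parsimonious ingroup topology: ((Acroion,(Platyana,Helioinus)),((Bryoites,Helioensis),Zygops)).
The clade {Acroion, Helioinus, Platyana} is supported by Char. 3: its derived state '1' occurs in exactly those taxa and in no other taxon (including the outgroup).

Char. 3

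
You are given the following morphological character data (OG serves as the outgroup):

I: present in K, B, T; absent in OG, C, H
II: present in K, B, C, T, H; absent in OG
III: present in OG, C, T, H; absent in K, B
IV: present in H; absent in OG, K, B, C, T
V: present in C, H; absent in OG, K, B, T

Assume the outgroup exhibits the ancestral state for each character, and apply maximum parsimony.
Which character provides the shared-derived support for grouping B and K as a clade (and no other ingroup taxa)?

III

Character polarity is set by the outgroup: the derived state is whichever differs from the outgroup's state, so for III the derived state is 'absent', and for the remaining characters it is 'present'.
I (derived state 'present') is shared by B, K, and T — a synapomorphy uniting that clade.
All ingroup taxa share the derived state 'present' for II; it defines the ingroup but does not resolve relationships within it.
Only B and K show the derived state 'absent' for III, supporting them as a clade.
IV (derived state 'present') is unique to H (autapomorphy; uninformative for grouping).
Only C and H show the derived state 'present' for V, supporting them as a clade.
Most parsimonious ingroup topology: (((K,B),T),(C,H)).
The clade {B, K} is supported by III: its derived state 'absent' occurs in exactly those taxa and in no other taxon (including the outgroup).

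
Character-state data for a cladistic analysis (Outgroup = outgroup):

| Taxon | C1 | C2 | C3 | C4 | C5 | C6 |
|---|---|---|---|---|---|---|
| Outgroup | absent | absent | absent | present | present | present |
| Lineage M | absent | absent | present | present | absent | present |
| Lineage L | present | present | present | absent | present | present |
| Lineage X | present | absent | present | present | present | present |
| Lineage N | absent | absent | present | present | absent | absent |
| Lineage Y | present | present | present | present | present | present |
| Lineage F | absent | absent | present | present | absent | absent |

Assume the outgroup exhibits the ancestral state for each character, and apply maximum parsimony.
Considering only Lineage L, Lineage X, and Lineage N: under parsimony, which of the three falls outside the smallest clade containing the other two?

Lineage N

Character polarity is set by the outgroup: the derived state is whichever differs from the outgroup's state, so for C4, C5, C6 the derived state is 'absent', and for the remaining characters it is 'present'.
Only Lineage L, Lineage X, and Lineage Y show the derived state 'present' for C1, supporting them as a clade.
C2 (derived state 'present') is shared by Lineage L and Lineage Y — a synapomorphy uniting that clade.
All ingroup taxa share the derived state 'present' for C3; it defines the ingroup but does not resolve relationships within it.
C4 (derived state 'absent') is unique to Lineage L (autapomorphy; uninformative for grouping).
C5: derived state 'absent' in Lineage F, Lineage M, and Lineage N only — synapomorphy for {Lineage F, Lineage M, Lineage N}.
C6: derived state 'absent' in Lineage F and Lineage N only — synapomorphy for {Lineage F, Lineage N}.
Most parsimonious ingroup topology: ((Lineage M,(Lineage N,Lineage F)),((Lineage L,Lineage Y),Lineage X)).
Lineage L and Lineage X share a more recent common ancestor with each other than either does with Lineage N, so Lineage N is the least closely related of the three.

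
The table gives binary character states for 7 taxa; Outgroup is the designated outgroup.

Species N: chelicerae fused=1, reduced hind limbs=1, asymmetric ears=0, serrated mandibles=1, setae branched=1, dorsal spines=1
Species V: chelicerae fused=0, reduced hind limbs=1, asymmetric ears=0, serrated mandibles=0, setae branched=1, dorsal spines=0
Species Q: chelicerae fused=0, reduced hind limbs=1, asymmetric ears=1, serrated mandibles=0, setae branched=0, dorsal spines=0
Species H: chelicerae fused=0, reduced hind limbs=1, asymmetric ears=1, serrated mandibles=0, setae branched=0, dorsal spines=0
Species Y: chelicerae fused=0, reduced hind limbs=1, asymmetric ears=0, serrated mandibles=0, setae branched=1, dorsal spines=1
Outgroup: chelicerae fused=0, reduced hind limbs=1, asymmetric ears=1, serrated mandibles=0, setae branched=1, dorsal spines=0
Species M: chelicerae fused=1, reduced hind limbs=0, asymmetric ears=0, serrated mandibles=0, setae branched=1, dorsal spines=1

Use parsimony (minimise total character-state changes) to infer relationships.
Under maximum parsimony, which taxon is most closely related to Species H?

Species Q

Character polarity is set by the outgroup: the derived state is whichever differs from the outgroup's state, so for reduced hind limbs, asymmetric ears, setae branched the derived state is '0', and for the remaining characters it is '1'.
chelicerae fused: derived state '1' in Species M and Species N only — synapomorphy for {Species M, Species N}.
reduced hind limbs: derived state '0' in Species M only — an autapomorphy, so it tells us nothing about relationships among taxa.
asymmetric ears: derived state '0' in Species M, Species N, Species V, and Species Y only — synapomorphy for {Species M, Species N, Species V, Species Y}.
serrated mandibles: derived state '1' in Species N only — an autapomorphy, so it tells us nothing about relationships among taxa.
Only Species H and Species Q show the derived state '0' for setae branched, supporting them as a clade.
Only Species M, Species N, and Species Y show the derived state '1' for dorsal spines, supporting them as a clade.
Most parsimonious ingroup topology: ((Species H,Species Q),(((Species M,Species N),Species Y),Species V)).
Species H and Species Q form a cherry on this tree, so they are sister taxa.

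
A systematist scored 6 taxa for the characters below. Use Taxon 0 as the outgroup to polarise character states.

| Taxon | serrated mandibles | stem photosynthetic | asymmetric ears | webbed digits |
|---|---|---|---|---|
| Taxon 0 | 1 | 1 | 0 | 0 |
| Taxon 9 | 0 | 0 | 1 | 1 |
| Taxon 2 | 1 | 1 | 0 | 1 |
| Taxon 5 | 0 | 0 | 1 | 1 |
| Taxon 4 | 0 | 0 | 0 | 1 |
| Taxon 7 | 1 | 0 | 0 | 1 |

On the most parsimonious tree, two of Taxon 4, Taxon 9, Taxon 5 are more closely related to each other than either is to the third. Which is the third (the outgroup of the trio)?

Taxon 4

Character polarity is set by the outgroup: the derived state is whichever differs from the outgroup's state, so for serrated mandibles, stem photosynthetic the derived state is '0', and for the remaining characters it is '1'.
serrated mandibles: derived state '0' in Taxon 4, Taxon 5, and Taxon 9 only — synapomorphy for {Taxon 4, Taxon 5, Taxon 9}.
Only Taxon 4, Taxon 5, Taxon 7, and Taxon 9 show the derived state '0' for stem photosynthetic, supporting them as a clade.
asymmetric ears (derived state '1') is shared by Taxon 5 and Taxon 9 — a synapomorphy uniting that clade.
webbed digits (derived state '1') is shared by all ingroup taxa — unites the whole ingroup.
Most parsimonious ingroup topology: ((((Taxon 9,Taxon 5),Taxon 4),Taxon 7),Taxon 2).
Taxon 9 and Taxon 5 share a more recent common ancestor with each other than either does with Taxon 4, so Taxon 4 is the least closely related of the three.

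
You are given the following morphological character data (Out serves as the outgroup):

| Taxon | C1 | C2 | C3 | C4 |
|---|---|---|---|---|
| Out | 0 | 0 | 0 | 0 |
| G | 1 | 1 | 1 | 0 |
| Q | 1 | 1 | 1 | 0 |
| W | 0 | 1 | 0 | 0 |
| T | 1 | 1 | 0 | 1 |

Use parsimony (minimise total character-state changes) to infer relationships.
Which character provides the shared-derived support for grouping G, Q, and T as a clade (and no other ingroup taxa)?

The outgroup has state '0' for every character, so '1' is the derived state throughout.
C1 (derived state '1') is shared by G, Q, and T — a synapomorphy uniting that clade.
C2 (derived state '1') is shared by all ingroup taxa — unites the whole ingroup.
Only G and Q show the derived state '1' for C3, supporting them as a clade.
C4 (derived state '1') is unique to T (autapomorphy; uninformative for grouping).
Most parsimonious ingroup topology: (((G,Q),T),W).
The clade {G, Q, T} is supported by C1: its derived state '1' occurs in exactly those taxa and in no other taxon (including the outgroup).

C1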